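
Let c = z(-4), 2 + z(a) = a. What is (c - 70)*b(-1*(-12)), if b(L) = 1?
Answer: -76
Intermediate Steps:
z(a) = -2 + a
c = -6 (c = -2 - 4 = -6)
(c - 70)*b(-1*(-12)) = (-6 - 70)*1 = -76*1 = -76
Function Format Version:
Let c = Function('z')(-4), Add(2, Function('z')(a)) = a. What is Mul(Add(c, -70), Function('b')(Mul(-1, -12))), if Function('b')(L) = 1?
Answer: -76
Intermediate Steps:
Function('z')(a) = Add(-2, a)
c = -6 (c = Add(-2, -4) = -6)
Mul(Add(c, -70), Function('b')(Mul(-1, -12))) = Mul(Add(-6, -70), 1) = Mul(-76, 1) = -76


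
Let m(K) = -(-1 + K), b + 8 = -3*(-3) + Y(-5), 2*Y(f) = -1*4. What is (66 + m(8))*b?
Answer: -59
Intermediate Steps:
Y(f) = -2 (Y(f) = (-1*4)/2 = (½)*(-4) = -2)
b = -1 (b = -8 + (-3*(-3) - 2) = -8 + (9 - 2) = -8 + 7 = -1)
m(K) = 1 - K
(66 + m(8))*b = (66 + (1 - 1*8))*(-1) = (66 + (1 - 8))*(-1) = (66 - 7)*(-1) = 59*(-1) = -59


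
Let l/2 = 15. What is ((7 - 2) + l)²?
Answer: 1225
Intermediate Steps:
l = 30 (l = 2*15 = 30)
((7 - 2) + l)² = ((7 - 2) + 30)² = (5 + 30)² = 35² = 1225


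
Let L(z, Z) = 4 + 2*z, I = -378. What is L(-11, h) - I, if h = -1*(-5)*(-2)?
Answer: 360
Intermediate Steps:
h = -10 (h = 5*(-2) = -10)
L(-11, h) - I = (4 + 2*(-11)) - 1*(-378) = (4 - 22) + 378 = -18 + 378 = 360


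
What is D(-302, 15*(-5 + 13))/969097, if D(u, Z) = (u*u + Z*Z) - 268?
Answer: 105336/969097 ≈ 0.10870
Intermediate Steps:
D(u, Z) = -268 + Z² + u² (D(u, Z) = (u² + Z²) - 268 = (Z² + u²) - 268 = -268 + Z² + u²)
D(-302, 15*(-5 + 13))/969097 = (-268 + (15*(-5 + 13))² + (-302)²)/969097 = (-268 + (15*8)² + 91204)*(1/969097) = (-268 + 120² + 91204)*(1/969097) = (-268 + 14400 + 91204)*(1/969097) = 105336*(1/969097) = 105336/969097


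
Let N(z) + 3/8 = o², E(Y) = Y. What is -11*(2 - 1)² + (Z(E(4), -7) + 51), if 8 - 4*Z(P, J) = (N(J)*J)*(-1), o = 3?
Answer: 861/32 ≈ 26.906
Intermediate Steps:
N(z) = 69/8 (N(z) = -3/8 + 3² = -3/8 + 9 = 69/8)
Z(P, J) = 2 + 69*J/32 (Z(P, J) = 2 - 69*J/8*(-1)/4 = 2 - (-69)*J/32 = 2 + 69*J/32)
-11*(2 - 1)² + (Z(E(4), -7) + 51) = -11*(2 - 1)² + ((2 + (69/32)*(-7)) + 51) = -11*1² + ((2 - 483/32) + 51) = -11*1 + (-419/32 + 51) = -11 + 1213/32 = 861/32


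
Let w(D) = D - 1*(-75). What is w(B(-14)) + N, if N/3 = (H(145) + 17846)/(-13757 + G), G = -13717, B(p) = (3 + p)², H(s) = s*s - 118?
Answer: 1756215/9158 ≈ 191.77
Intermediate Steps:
H(s) = -118 + s² (H(s) = s² - 118 = -118 + s²)
w(D) = 75 + D (w(D) = D + 75 = 75 + D)
N = -38753/9158 (N = 3*(((-118 + 145²) + 17846)/(-13757 - 13717)) = 3*(((-118 + 21025) + 17846)/(-27474)) = 3*((20907 + 17846)*(-1/27474)) = 3*(38753*(-1/27474)) = 3*(-38753/27474) = -38753/9158 ≈ -4.2316)
w(B(-14)) + N = (75 + (3 - 14)²) - 38753/9158 = (75 + (-11)²) - 38753/9158 = (75 + 121) - 38753/9158 = 196 - 38753/9158 = 1756215/9158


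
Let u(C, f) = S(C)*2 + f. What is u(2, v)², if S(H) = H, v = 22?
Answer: 676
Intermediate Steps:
u(C, f) = f + 2*C (u(C, f) = C*2 + f = 2*C + f = f + 2*C)
u(2, v)² = (22 + 2*2)² = (22 + 4)² = 26² = 676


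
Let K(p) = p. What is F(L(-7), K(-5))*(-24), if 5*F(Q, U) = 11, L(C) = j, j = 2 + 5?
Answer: -264/5 ≈ -52.800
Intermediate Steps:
j = 7
L(C) = 7
F(Q, U) = 11/5 (F(Q, U) = (1/5)*11 = 11/5)
F(L(-7), K(-5))*(-24) = (11/5)*(-24) = -264/5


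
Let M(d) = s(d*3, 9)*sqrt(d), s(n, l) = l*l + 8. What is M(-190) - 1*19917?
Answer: -19917 + 89*I*sqrt(190) ≈ -19917.0 + 1226.8*I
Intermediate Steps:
s(n, l) = 8 + l**2 (s(n, l) = l**2 + 8 = 8 + l**2)
M(d) = 89*sqrt(d) (M(d) = (8 + 9**2)*sqrt(d) = (8 + 81)*sqrt(d) = 89*sqrt(d))
M(-190) - 1*19917 = 89*sqrt(-190) - 1*19917 = 89*(I*sqrt(190)) - 19917 = 89*I*sqrt(190) - 19917 = -19917 + 89*I*sqrt(190)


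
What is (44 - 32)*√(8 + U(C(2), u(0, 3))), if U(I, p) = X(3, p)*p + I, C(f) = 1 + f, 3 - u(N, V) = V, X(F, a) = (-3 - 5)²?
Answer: 12*√11 ≈ 39.799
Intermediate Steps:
X(F, a) = 64 (X(F, a) = (-8)² = 64)
u(N, V) = 3 - V
U(I, p) = I + 64*p (U(I, p) = 64*p + I = I + 64*p)
(44 - 32)*√(8 + U(C(2), u(0, 3))) = (44 - 32)*√(8 + ((1 + 2) + 64*(3 - 1*3))) = 12*√(8 + (3 + 64*(3 - 3))) = 12*√(8 + (3 + 64*0)) = 12*√(8 + (3 + 0)) = 12*√(8 + 3) = 12*√11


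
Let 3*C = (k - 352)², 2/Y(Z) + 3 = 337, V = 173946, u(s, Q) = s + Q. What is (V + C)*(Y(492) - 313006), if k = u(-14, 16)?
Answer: -33680836580338/501 ≈ -6.7227e+10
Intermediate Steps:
u(s, Q) = Q + s
Y(Z) = 1/167 (Y(Z) = 2/(-3 + 337) = 2/334 = 2*(1/334) = 1/167)
k = 2 (k = 16 - 14 = 2)
C = 122500/3 (C = (2 - 352)²/3 = (⅓)*(-350)² = (⅓)*122500 = 122500/3 ≈ 40833.)
(V + C)*(Y(492) - 313006) = (173946 + 122500/3)*(1/167 - 313006) = (644338/3)*(-52272001/167) = -33680836580338/501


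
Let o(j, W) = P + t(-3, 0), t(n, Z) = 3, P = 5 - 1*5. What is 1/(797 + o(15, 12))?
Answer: 1/800 ≈ 0.0012500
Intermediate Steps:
P = 0 (P = 5 - 5 = 0)
o(j, W) = 3 (o(j, W) = 0 + 3 = 3)
1/(797 + o(15, 12)) = 1/(797 + 3) = 1/800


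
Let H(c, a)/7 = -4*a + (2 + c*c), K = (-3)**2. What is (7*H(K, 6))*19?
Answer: 54929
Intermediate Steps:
K = 9
H(c, a) = 14 - 28*a + 7*c**2 (H(c, a) = 7*(-4*a + (2 + c*c)) = 7*(-4*a + (2 + c**2)) = 7*(2 + c**2 - 4*a) = 14 - 28*a + 7*c**2)
(7*H(K, 6))*19 = (7*(14 - 28*6 + 7*9**2))*19 = (7*(14 - 168 + 7*81))*19 = (7*(14 - 168 + 567))*19 = (7*413)*19 = 2891*19 = 54929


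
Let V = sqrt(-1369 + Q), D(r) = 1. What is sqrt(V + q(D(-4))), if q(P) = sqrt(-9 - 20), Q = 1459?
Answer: sqrt(3*sqrt(10) + I*sqrt(29)) ≈ 3.1934 + 0.84317*I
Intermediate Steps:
q(P) = I*sqrt(29) (q(P) = sqrt(-29) = I*sqrt(29))
V = 3*sqrt(10) (V = sqrt(-1369 + 1459) = sqrt(90) = 3*sqrt(10) ≈ 9.4868)
sqrt(V + q(D(-4))) = sqrt(3*sqrt(10) + I*sqrt(29))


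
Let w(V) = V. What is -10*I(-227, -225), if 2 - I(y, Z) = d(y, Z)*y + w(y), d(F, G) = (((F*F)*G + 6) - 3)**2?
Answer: -305136455729820970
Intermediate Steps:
d(F, G) = (3 + G*F**2)**2 (d(F, G) = ((F**2*G + 6) - 3)**2 = ((G*F**2 + 6) - 3)**2 = ((6 + G*F**2) - 3)**2 = (3 + G*F**2)**2)
I(y, Z) = 2 - y - y*(3 + Z*y**2)**2 (I(y, Z) = 2 - ((3 + Z*y**2)**2*y + y) = 2 - (y*(3 + Z*y**2)**2 + y) = 2 - (y + y*(3 + Z*y**2)**2) = 2 + (-y - y*(3 + Z*y**2)**2) = 2 - y - y*(3 + Z*y**2)**2)
-10*I(-227, -225) = -10*(2 - 1*(-227) - 1*(-227)*(3 - 225*(-227)**2)**2) = -10*(2 + 227 - 1*(-227)*(3 - 225*51529)**2) = -10*(2 + 227 - 1*(-227)*(3 - 11594025)**2) = -10*(2 + 227 - 1*(-227)*(-11594022)**2) = -10*(2 + 227 - 1*(-227)*134421346136484) = -10*(2 + 227 + 30513645572981868) = -10*30513645572982097 = -305136455729820970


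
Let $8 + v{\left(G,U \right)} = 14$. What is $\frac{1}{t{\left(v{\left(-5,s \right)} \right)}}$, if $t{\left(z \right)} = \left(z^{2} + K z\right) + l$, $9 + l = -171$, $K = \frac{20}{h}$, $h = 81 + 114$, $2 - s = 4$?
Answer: $- \frac{13}{1864} \approx -0.0069743$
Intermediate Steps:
$s = -2$ ($s = 2 - 4 = -2$)
$h = 195$
$v{\left(G,U \right)} = 6$ ($v{\left(G,U \right)} = -8 + 14 = 6$)
$K = \frac{4}{39}$ ($K = \frac{20}{195} = 20 \cdot \frac{1}{195} = \frac{4}{39} \approx 0.10256$)
$l = -180$ ($l = -9 - 171 = -180$)
$t{\left(z \right)} = -180 + z^{2} + \frac{4 z}{39}$ ($t{\left(z \right)} = \left(z^{2} + \frac{4 z}{39}\right) - 180 = -180 + z^{2} + \frac{4 z}{39}$)
$\frac{1}{t{\left(v{\left(-5,s \right)} \right)}} = \frac{1}{-180 + 6^{2} + \frac{4}{39} \cdot 6} = \frac{1}{-180 + 36 + \frac{8}{13}} = \frac{1}{- \frac{1864}{13}} = - \frac{13}{1864}$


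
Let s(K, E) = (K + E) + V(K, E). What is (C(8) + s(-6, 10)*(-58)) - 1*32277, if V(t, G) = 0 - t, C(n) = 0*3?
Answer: -32857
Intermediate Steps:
C(n) = 0
V(t, G) = -t
s(K, E) = E (s(K, E) = (K + E) - K = (E + K) - K = E)
(C(8) + s(-6, 10)*(-58)) - 1*32277 = (0 + 10*(-58)) - 1*32277 = (0 - 580) - 32277 = -580 - 32277 = -32857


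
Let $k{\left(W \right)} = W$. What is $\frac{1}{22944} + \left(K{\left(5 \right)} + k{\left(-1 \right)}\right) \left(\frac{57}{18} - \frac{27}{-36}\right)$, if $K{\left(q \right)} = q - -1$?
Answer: $\frac{449321}{22944} \approx 19.583$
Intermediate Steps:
$K{\left(q \right)} = 1 + q$ ($K{\left(q \right)} = q + 1 = 1 + q$)
$\frac{1}{22944} + \left(K{\left(5 \right)} + k{\left(-1 \right)}\right) \left(\frac{57}{18} - \frac{27}{-36}\right) = \frac{1}{22944} + \left(\left(1 + 5\right) - 1\right) \left(\frac{57}{18} - \frac{27}{-36}\right) = \frac{1}{22944} + \left(6 - 1\right) \left(57 \cdot \frac{1}{18} - - \frac{3}{4}\right) = \frac{1}{22944} + 5 \left(\frac{19}{6} + \frac{3}{4}\right) = \frac{1}{22944} + 5 \cdot \frac{47}{12} = \frac{1}{22944} + \frac{235}{12} = \frac{449321}{22944}$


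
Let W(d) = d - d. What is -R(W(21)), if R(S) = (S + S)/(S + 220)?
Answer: 0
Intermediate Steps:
W(d) = 0
R(S) = 2*S/(220 + S) (R(S) = (2*S)/(220 + S) = 2*S/(220 + S))
-R(W(21)) = -2*0/(220 + 0) = -2*0/220 = -1*0 = 0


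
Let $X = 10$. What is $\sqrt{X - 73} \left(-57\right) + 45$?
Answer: $45 - 171 i \sqrt{7} \approx 45.0 - 452.42 i$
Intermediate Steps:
$\sqrt{X - 73} \left(-57\right) + 45 = \sqrt{10 - 73} \left(-57\right) + 45 = \sqrt{-63} \left(-57\right) + 45 = 3 i \sqrt{7} \left(-57\right) + 45 = - 171 i \sqrt{7} + 45 = 45 - 171 i \sqrt{7}$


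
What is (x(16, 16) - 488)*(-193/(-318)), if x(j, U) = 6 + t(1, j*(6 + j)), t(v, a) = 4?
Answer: -46127/159 ≈ -290.11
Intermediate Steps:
x(j, U) = 10 (x(j, U) = 6 + 4 = 10)
(x(16, 16) - 488)*(-193/(-318)) = (10 - 488)*(-193/(-318)) = -(-92254)*(-1)/318 = -478*193/318 = -46127/159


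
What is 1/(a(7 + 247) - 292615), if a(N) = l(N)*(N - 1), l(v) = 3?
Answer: -1/291856 ≈ -3.4263e-6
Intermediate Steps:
a(N) = -3 + 3*N (a(N) = 3*(N - 1) = 3*(-1 + N) = -3 + 3*N)
1/(a(7 + 247) - 292615) = 1/((-3 + 3*(7 + 247)) - 292615) = 1/((-3 + 3*254) - 292615) = 1/((-3 + 762) - 292615) = 1/(759 - 292615) = 1/(-291856) = -1/291856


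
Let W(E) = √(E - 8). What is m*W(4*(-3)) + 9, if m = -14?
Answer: 9 - 28*I*√5 ≈ 9.0 - 62.61*I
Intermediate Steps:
W(E) = √(-8 + E)
m*W(4*(-3)) + 9 = -14*√(-8 + 4*(-3)) + 9 = -14*√(-8 - 12) + 9 = -28*I*√5 + 9 = 9 - 28*I*√5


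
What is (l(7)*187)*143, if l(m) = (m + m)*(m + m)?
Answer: 5241236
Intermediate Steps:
l(m) = 4*m² (l(m) = (2*m)*(2*m) = 4*m²)
(l(7)*187)*143 = ((4*7²)*187)*143 = ((4*49)*187)*143 = (196*187)*143 = 36652*143 = 5241236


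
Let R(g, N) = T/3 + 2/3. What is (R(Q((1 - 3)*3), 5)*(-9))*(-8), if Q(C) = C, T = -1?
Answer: 24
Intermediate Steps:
R(g, N) = ⅓ (R(g, N) = -1/3 + 2/3 = -1*⅓ + 2*(⅓) = -⅓ + ⅔ = ⅓)
(R(Q((1 - 3)*3), 5)*(-9))*(-8) = ((⅓)*(-9))*(-8) = -3*(-8) = 24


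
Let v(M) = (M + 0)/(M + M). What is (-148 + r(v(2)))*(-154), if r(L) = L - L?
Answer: 22792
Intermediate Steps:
v(M) = 1/2 (v(M) = M/((2*M)) = M*(1/(2*M)) = 1/2)
r(L) = 0
(-148 + r(v(2)))*(-154) = (-148 + 0)*(-154) = -148*(-154) = 22792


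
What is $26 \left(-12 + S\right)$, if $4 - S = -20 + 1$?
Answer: $286$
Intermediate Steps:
$S = 23$ ($S = 4 - \left(-20 + 1\right) = 4 - -19 = 4 + 19 = 23$)
$26 \left(-12 + S\right) = 26 \left(-12 + 23\right) = 26 \cdot 11 = 286$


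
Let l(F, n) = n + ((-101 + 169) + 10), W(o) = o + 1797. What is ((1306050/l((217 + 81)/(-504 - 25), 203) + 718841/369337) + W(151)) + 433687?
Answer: 45694385425766/103783697 ≈ 4.4029e+5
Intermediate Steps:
W(o) = 1797 + o
l(F, n) = 78 + n (l(F, n) = n + (68 + 10) = n + 78 = 78 + n)
((1306050/l((217 + 81)/(-504 - 25), 203) + 718841/369337) + W(151)) + 433687 = ((1306050/(78 + 203) + 718841/369337) + (1797 + 151)) + 433687 = ((1306050/281 + 718841*(1/369337)) + 1948) + 433687 = ((1306050*(1/281) + 718841/369337) + 1948) + 433687 = ((1306050/281 + 718841/369337) + 1948) + 433687 = (482574583171/103783697 + 1948) + 433687 = 684745224927/103783697 + 433687 = 45694385425766/103783697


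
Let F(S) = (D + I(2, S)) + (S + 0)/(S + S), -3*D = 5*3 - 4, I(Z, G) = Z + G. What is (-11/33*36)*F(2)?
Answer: -10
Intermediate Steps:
I(Z, G) = G + Z
D = -11/3 (D = -(5*3 - 4)/3 = -(15 - 4)/3 = -⅓*11 = -11/3 ≈ -3.6667)
F(S) = -7/6 + S (F(S) = (-11/3 + (S + 2)) + (S + 0)/(S + S) = (-11/3 + (2 + S)) + S/((2*S)) = (-5/3 + S) + S*(1/(2*S)) = (-5/3 + S) + ½ = -7/6 + S)
(-11/33*36)*F(2) = (-11/33*36)*(-7/6 + 2) = (-11*1/33*36)*(⅚) = -⅓*36*(⅚) = -12*⅚ = -10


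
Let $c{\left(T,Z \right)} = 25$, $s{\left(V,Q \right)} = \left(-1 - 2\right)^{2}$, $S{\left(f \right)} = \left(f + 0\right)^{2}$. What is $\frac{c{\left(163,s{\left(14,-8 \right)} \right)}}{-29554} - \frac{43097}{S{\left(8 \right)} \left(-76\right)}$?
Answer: $\frac{636783569}{71875328} \approx 8.8596$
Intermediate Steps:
$S{\left(f \right)} = f^{2}$
$s{\left(V,Q \right)} = 9$ ($s{\left(V,Q \right)} = \left(-3\right)^{2} = 9$)
$\frac{c{\left(163,s{\left(14,-8 \right)} \right)}}{-29554} - \frac{43097}{S{\left(8 \right)} \left(-76\right)} = \frac{25}{-29554} - \frac{43097}{8^{2} \left(-76\right)} = 25 \left(- \frac{1}{29554}\right) - \frac{43097}{64 \left(-76\right)} = - \frac{25}{29554} - \frac{43097}{-4864} = - \frac{25}{29554} - - \frac{43097}{4864} = - \frac{25}{29554} + \frac{43097}{4864} = \frac{636783569}{71875328}$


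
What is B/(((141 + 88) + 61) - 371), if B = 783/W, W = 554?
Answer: -29/1662 ≈ -0.017449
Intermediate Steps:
B = 783/554 ≈ 1.4134
B/(((141 + 88) + 61) - 371) = 783/(554*(((141 + 88) + 61) - 371)) = 783/(554*((229 + 61) - 371)) = 783/(554*(290 - 371)) = (783/554)/(-81) = (783/554)*(-1/81) = -29/1662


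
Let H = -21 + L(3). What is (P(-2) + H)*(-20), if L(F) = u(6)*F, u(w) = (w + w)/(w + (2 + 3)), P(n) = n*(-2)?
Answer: 3020/11 ≈ 274.55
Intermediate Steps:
P(n) = -2*n
u(w) = 2*w/(5 + w) (u(w) = (2*w)/(w + 5) = (2*w)/(5 + w) = 2*w/(5 + w))
L(F) = 12*F/11 (L(F) = (2*6/(5 + 6))*F = (2*6/11)*F = (2*6*(1/11))*F = 12*F/11)
H = -195/11 (H = -21 + (12/11)*3 = -21 + 36/11 = -195/11 ≈ -17.727)
(P(-2) + H)*(-20) = (-2*(-2) - 195/11)*(-20) = (4 - 195/11)*(-20) = -151/11*(-20) = 3020/11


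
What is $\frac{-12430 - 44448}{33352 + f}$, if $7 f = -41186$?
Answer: $- \frac{199073}{96139} \approx -2.0707$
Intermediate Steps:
$f = - \frac{41186}{7}$ ($f = \frac{1}{7} \left(-41186\right) = - \frac{41186}{7} \approx -5883.7$)
$\frac{-12430 - 44448}{33352 + f} = \frac{-12430 - 44448}{33352 - \frac{41186}{7}} = - \frac{56878}{\frac{192278}{7}} = \left(-56878\right) \frac{7}{192278} = - \frac{199073}{96139}$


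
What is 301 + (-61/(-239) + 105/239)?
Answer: 72105/239 ≈ 301.69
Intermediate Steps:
301 + (-61/(-239) + 105/239) = 301 + (-61*(-1/239) + 105*(1/239)) = 301 + (61/239 + 105/239) = 301 + 166/239 = 72105/239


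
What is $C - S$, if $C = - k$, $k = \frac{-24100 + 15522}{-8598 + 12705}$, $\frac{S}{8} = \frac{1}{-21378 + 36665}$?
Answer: $\frac{131099030}{62783709} \approx 2.0881$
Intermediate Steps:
$S = \frac{8}{15287}$ ($S = \frac{8}{-21378 + 36665} = \frac{8}{15287} \approx 0.00052332$)
$k = - \frac{8578}{4107} \approx -2.0886$
$C = \frac{8578}{4107}$ ($C = \left(-1\right) \left(- \frac{8578}{4107}\right) = \frac{8578}{4107} \approx 2.0886$)
$C - S = \frac{8578}{4107} - \frac{8}{15287} = \frac{131099030}{62783709}$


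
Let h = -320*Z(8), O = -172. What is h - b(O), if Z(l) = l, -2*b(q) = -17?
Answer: -5137/2 ≈ -2568.5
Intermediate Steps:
b(q) = 17/2 (b(q) = -½*(-17) = 17/2)
h = -2560 (h = -320*8 = -2560)
h - b(O) = -2560 - 1*17/2 = -2560 - 17/2 = -5137/2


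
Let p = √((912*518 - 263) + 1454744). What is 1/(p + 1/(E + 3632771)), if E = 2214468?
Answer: -5847239/65881001368850085536 + 34190203923121*√1926897/65881001368850085536 ≈ 0.00072039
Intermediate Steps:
p = √1926897 (p = √((472416 - 263) + 1454744) = √(472153 + 1454744) = √1926897 ≈ 1388.1)
1/(p + 1/(E + 3632771)) = 1/(√1926897 + 1/(2214468 + 3632771)) = 1/(√1926897 + 1/5847239) = 1/(1/5847239 + √1926897)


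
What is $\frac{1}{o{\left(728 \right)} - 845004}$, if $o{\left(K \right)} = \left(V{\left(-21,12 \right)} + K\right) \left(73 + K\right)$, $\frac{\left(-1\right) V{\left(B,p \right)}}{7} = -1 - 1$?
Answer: $- \frac{1}{250662} \approx -3.9894 \cdot 10^{-6}$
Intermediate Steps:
$V{\left(B,p \right)} = 14$ ($V{\left(B,p \right)} = - 7 \left(-1 - 1\right) = \left(-7\right) \left(-2\right) = 14$)
$o{\left(K \right)} = \left(14 + K\right) \left(73 + K\right)$
$\frac{1}{o{\left(728 \right)} - 845004} = \frac{1}{\left(1022 + 728^{2} + 87 \cdot 728\right) - 845004} = \frac{1}{\left(1022 + 529984 + 63336\right) - 845004} = \frac{1}{594342 - 845004} = \frac{1}{-250662} = - \frac{1}{250662}$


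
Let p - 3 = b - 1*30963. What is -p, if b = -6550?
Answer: 37510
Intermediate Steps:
p = -37510 (p = 3 + (-6550 - 1*30963) = 3 + (-6550 - 30963) = 3 - 37513 = -37510)
-p = -1*(-37510) = 37510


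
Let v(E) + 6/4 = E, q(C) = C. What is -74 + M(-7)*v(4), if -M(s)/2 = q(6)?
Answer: -104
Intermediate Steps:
v(E) = -3/2 + E
M(s) = -12 (M(s) = -2*6 = -12)
-74 + M(-7)*v(4) = -74 - 12*(-3/2 + 4) = -74 - 12*5/2 = -74 - 30 = -104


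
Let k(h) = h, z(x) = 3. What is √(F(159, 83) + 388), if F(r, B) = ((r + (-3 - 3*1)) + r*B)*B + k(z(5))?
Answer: √1108441 ≈ 1052.8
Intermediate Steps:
F(r, B) = 3 + B*(-6 + r + B*r) (F(r, B) = ((r + (-3 - 3*1)) + r*B)*B + 3 = ((r + (-3 - 3)) + B*r)*B + 3 = ((r - 6) + B*r)*B + 3 = ((-6 + r) + B*r)*B + 3 = (-6 + r + B*r)*B + 3 = B*(-6 + r + B*r) + 3 = 3 + B*(-6 + r + B*r))
√(F(159, 83) + 388) = √((3 - 6*83 + 83*159 + 159*83²) + 388) = √((3 - 498 + 13197 + 159*6889) + 388) = √((3 - 498 + 13197 + 1095351) + 388) = √(1108053 + 388) = √1108441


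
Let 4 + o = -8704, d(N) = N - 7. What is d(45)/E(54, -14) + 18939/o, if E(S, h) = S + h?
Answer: -13333/10885 ≈ -1.2249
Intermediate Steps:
d(N) = -7 + N
o = -8708 (o = -4 - 8704 = -8708)
d(45)/E(54, -14) + 18939/o = (-7 + 45)/(54 - 14) + 18939/(-8708) = 38/40 + 18939*(-1/8708) = 38*(1/40) - 18939/8708 = 19/20 - 18939/8708 = -13333/10885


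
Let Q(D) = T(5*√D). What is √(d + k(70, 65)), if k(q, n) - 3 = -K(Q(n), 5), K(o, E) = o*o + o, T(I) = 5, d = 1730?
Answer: √1703 ≈ 41.267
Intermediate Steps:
Q(D) = 5
K(o, E) = o + o² (K(o, E) = o² + o = o + o²)
k(q, n) = -27 (k(q, n) = 3 - 5*(1 + 5) = 3 - 5*6 = 3 - 1*30 = 3 - 30 = -27)
√(d + k(70, 65)) = √(1730 - 27) = √1703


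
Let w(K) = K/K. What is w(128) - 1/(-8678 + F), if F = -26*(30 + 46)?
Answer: 10655/10654 ≈ 1.0001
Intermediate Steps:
w(K) = 1
F = -1976 (F = -26*76 = -1976)
w(128) - 1/(-8678 + F) = 1 - 1/(-8678 - 1976) = 1 - 1/(-10654) = 1 - 1*(-1/10654) = 1 + 1/10654 = 10655/10654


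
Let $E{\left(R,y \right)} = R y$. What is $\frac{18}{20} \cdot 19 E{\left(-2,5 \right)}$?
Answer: $-171$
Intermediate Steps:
$\frac{18}{20} \cdot 19 E{\left(-2,5 \right)} = \frac{18}{20} \cdot 19 \left(\left(-2\right) 5\right) = 18 \cdot \frac{1}{20} \cdot 19 \left(-10\right) = \frac{9}{10} \cdot 19 \left(-10\right) = \frac{171}{10} \left(-10\right) = -171$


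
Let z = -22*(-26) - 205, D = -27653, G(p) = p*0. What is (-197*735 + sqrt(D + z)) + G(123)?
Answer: -144795 + I*sqrt(27286) ≈ -1.448e+5 + 165.18*I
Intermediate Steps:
G(p) = 0
z = 367 (z = 572 - 205 = 367)
(-197*735 + sqrt(D + z)) + G(123) = (-197*735 + sqrt(-27653 + 367)) + 0 = (-144795 + sqrt(-27286)) + 0 = (-144795 + I*sqrt(27286)) + 0 = -144795 + I*sqrt(27286)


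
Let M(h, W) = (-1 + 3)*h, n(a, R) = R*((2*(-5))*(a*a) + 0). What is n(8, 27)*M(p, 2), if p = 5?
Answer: -172800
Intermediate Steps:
n(a, R) = -10*R*a**2 (n(a, R) = R*(-10*a**2 + 0) = R*(-10*a**2) = -10*R*a**2)
M(h, W) = 2*h
n(8, 27)*M(p, 2) = (-10*27*8**2)*(2*5) = -10*27*64*10 = -17280*10 = -172800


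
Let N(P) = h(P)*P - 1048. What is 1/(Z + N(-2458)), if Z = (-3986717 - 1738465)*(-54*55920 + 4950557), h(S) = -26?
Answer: -1/11054622181754 ≈ -9.0460e-14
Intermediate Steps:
N(P) = -1048 - 26*P (N(P) = -26*P - 1048 = -1048 - 26*P)
Z = -11054622244614 (Z = -5725182*(-3019680 + 4950557) = -5725182*1930877 = -11054622244614)
1/(Z + N(-2458)) = 1/(-11054622244614 + (-1048 - 26*(-2458))) = 1/(-11054622244614 + (-1048 + 63908)) = 1/(-11054622244614 + 62860) = 1/(-11054622181754) = -1/11054622181754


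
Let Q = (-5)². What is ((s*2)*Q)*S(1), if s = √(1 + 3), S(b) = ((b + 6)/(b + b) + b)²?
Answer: 2025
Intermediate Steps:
S(b) = (b + (6 + b)/(2*b))² (S(b) = ((6 + b)/((2*b)) + b)² = ((6 + b)*(1/(2*b)) + b)² = ((6 + b)/(2*b) + b)² = (b + (6 + b)/(2*b))²)
s = 2 (s = √4 = 2)
Q = 25
((s*2)*Q)*S(1) = ((2*2)*25)*((¼)*(6 + 1 + 2*1²)²/1²) = (4*25)*((¼)*1*(6 + 1 + 2*1)²) = 100*((¼)*1*(6 + 1 + 2)²) = 100*((¼)*1*9²) = 100*((¼)*1*81) = 100*(81/4) = 2025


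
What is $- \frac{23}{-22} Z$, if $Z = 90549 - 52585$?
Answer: $\frac{436586}{11} \approx 39690.0$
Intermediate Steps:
$Z = 37964$ ($Z = 90549 - 52585 = 37964$)
$- \frac{23}{-22} Z = - \frac{23}{-22} \cdot 37964 = \left(-23\right) \left(- \frac{1}{22}\right) 37964 = \frac{23}{22} \cdot 37964 = \frac{436586}{11}$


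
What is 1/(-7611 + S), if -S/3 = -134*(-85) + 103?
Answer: -1/42090 ≈ -2.3759e-5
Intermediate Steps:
S = -34479 (S = -3*(-134*(-85) + 103) = -3*(11390 + 103) = -3*11493 = -34479)
1/(-7611 + S) = 1/(-7611 - 34479) = 1/(-42090) = -1/42090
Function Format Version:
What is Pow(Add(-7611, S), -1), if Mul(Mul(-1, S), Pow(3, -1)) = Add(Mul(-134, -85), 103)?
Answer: Rational(-1, 42090) ≈ -2.3759e-5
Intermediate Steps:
S = -34479 (S = Mul(-3, Add(Mul(-134, -85), 103)) = Mul(-3, Add(11390, 103)) = Mul(-3, 11493) = -34479)
Pow(Add(-7611, S), -1) = Pow(Add(-7611, -34479), -1) = Pow(-42090, -1) = Rational(-1, 42090)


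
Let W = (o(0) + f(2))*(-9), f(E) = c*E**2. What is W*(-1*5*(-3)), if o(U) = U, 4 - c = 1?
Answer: -1620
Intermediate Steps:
c = 3 (c = 4 - 1*1 = 4 - 1 = 3)
f(E) = 3*E**2
W = -108 (W = (0 + 3*2**2)*(-9) = (0 + 3*4)*(-9) = (0 + 12)*(-9) = 12*(-9) = -108)
W*(-1*5*(-3)) = -108*(-1*5)*(-3) = -(-540)*(-3) = -108*15 = -1620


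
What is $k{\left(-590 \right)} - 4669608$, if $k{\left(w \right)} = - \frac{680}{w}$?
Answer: $- \frac{275506804}{59} \approx -4.6696 \cdot 10^{6}$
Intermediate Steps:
$k{\left(-590 \right)} - 4669608 = - \frac{680}{-590} - 4669608 = \left(-680\right) \left(- \frac{1}{590}\right) - 4669608 = \frac{68}{59} - 4669608 = - \frac{275506804}{59}$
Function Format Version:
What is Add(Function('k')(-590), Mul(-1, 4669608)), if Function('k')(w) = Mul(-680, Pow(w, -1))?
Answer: Rational(-275506804, 59) ≈ -4.6696e+6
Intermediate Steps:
Add(Function('k')(-590), Mul(-1, 4669608)) = Add(Mul(-680, Pow(-590, -1)), Mul(-1, 4669608)) = Add(Mul(-680, Rational(-1, 590)), -4669608) = Add(Rational(68, 59), -4669608) = Rational(-275506804, 59)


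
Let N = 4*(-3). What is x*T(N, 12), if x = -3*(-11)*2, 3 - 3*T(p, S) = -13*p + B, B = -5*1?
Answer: -3256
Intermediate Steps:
N = -12
B = -5
T(p, S) = 8/3 + 13*p/3 (T(p, S) = 1 - (-13*p - 5)/3 = 1 - (-5 - 13*p)/3 = 1 + (5/3 + 13*p/3) = 8/3 + 13*p/3)
x = 66 (x = 33*2 = 66)
x*T(N, 12) = 66*(8/3 + (13/3)*(-12)) = 66*(8/3 - 52) = 66*(-148/3) = -3256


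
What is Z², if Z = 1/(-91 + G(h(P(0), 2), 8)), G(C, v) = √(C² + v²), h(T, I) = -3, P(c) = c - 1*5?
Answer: (91 - √73)⁻² ≈ 0.00014708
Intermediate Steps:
P(c) = -5 + c (P(c) = c - 5 = -5 + c)
Z = 1/(-91 + √73) (Z = 1/(-91 + √((-3)² + 8²)) = 1/(-91 + √(9 + 64)) = 1/(-91 + √73) ≈ -0.012128)
Z² = (-91/8208 - √73/8208)²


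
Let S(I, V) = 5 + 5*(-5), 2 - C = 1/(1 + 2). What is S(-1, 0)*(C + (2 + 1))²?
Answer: -3920/9 ≈ -435.56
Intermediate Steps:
C = 5/3 (C = 2 - 1/(1 + 2) = 2 - 1/3 = 2 - 1*⅓ = 2 - ⅓ = 5/3 ≈ 1.6667)
S(I, V) = -20 (S(I, V) = 5 - 25 = -20)
S(-1, 0)*(C + (2 + 1))² = -20*(5/3 + (2 + 1))² = -20*(5/3 + 3)² = -20*(14/3)² = -20*196/9 = -3920/9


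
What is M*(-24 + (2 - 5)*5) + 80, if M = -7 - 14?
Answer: 899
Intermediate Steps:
M = -21
M*(-24 + (2 - 5)*5) + 80 = -21*(-24 + (2 - 5)*5) + 80 = -21*(-24 - 3*5) + 80 = -21*(-24 - 15) + 80 = -21*(-39) + 80 = 819 + 80 = 899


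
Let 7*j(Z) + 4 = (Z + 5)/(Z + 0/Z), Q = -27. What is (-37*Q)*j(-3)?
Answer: -666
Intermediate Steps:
j(Z) = -4/7 + (5 + Z)/(7*Z) (j(Z) = -4/7 + ((Z + 5)/(Z + 0/Z))/7 = -4/7 + ((5 + Z)/(Z + 0))/7 = -4/7 + ((5 + Z)/Z)/7 = -4/7 + (5 + Z)/(7*Z))
(-37*Q)*j(-3) = (-37*(-27))*((1/7)*(5 - 3*(-3))/(-3)) = 999*((1/7)*(-1/3)*(5 + 9)) = 999*((1/7)*(-1/3)*14) = 999*(-2/3) = -666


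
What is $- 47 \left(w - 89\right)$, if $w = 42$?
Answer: $2209$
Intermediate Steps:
$- 47 \left(w - 89\right) = - 47 \left(42 - 89\right) = \left(-47\right) \left(-47\right) = 2209$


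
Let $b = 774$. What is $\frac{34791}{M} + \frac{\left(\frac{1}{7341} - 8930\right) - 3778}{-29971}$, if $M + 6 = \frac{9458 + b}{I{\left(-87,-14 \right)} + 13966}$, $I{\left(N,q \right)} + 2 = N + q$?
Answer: $- \frac{106109126935366321}{16049368179006} \approx -6611.4$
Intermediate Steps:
$I{\left(N,q \right)} = -2 + N + q$ ($I{\left(N,q \right)} = -2 + \left(N + q\right) = -2 + N + q$)
$M = - \frac{72946}{13863}$ ($M = -6 + \frac{9458 + 774}{\left(-2 - 87 - 14\right) + 13966} = -6 + \frac{10232}{-103 + 13966} = -6 + \frac{10232}{13863} = - \frac{72946}{13863} \approx -5.2619$)
$\frac{34791}{M} + \frac{\left(\frac{1}{7341} - 8930\right) - 3778}{-29971} = \frac{34791}{- \frac{72946}{13863}} + \frac{\left(\frac{1}{7341} - 8930\right) - 3778}{-29971} = 34791 \left(- \frac{13863}{72946}\right) + \left(\left(\frac{1}{7341} - 8930\right) - 3778\right) \left(- \frac{1}{29971}\right) = - \frac{482307633}{72946} + \left(- \frac{65555129}{7341} - 3778\right) \left(- \frac{1}{29971}\right) = - \frac{482307633}{72946} - - \frac{93289427}{220017111} = - \frac{482307633}{72946} + \frac{93289427}{220017111} = - \frac{106109126935366321}{16049368179006}$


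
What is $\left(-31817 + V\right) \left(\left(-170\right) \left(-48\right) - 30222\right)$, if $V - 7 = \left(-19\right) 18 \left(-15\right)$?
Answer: $588614160$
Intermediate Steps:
$V = 5137$ ($V = 7 + \left(-19\right) 18 \left(-15\right) = 7 - -5130 = 7 + 5130 = 5137$)
$\left(-31817 + V\right) \left(\left(-170\right) \left(-48\right) - 30222\right) = \left(-31817 + 5137\right) \left(\left(-170\right) \left(-48\right) - 30222\right) = - 26680 \left(8160 - 30222\right) = \left(-26680\right) \left(-22062\right) = 588614160$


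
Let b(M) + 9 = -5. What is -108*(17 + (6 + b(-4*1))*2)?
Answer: -108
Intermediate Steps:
b(M) = -14 (b(M) = -9 - 5 = -14)
-108*(17 + (6 + b(-4*1))*2) = -108*(17 + (6 - 14)*2) = -108*(17 - 8*2) = -108*(17 - 16) = -108*1 = -108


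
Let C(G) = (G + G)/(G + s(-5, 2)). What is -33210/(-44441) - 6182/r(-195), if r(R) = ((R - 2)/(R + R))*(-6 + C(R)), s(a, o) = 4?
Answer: 1705825100675/551557251 ≈ 3092.7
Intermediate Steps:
C(G) = 2*G/(4 + G) (C(G) = (G + G)/(G + 4) = (2*G)/(4 + G) = 2*G/(4 + G))
r(R) = (-6 + 2*R/(4 + R))*(-2 + R)/(2*R) (r(R) = ((R - 2)/(R + R))*(-6 + 2*R/(4 + R)) = ((-2 + R)/((2*R)))*(-6 + 2*R/(4 + R)) = ((-2 + R)*(1/(2*R)))*(-6 + 2*R/(4 + R)) = ((-2 + R)/(2*R))*(-6 + 2*R/(4 + R)) = (-6 + 2*R/(4 + R))*(-2 + R)/(2*R))
-33210/(-44441) - 6182/r(-195) = -33210/(-44441) - 6182*(-195*(4 - 195)/(2*(12 - 1*(-195)**2 - 4*(-195)))) = -33210*(-1/44441) - 6182*37245/(2*(12 - 1*38025 + 780)) = 33210/44441 - 6182*37245/(2*(12 - 38025 + 780)) = 33210/44441 - 6182/(2*(-1/195)*(-1/191)*(-37233)) = 33210/44441 - 6182/(-24822/12415) = 33210/44441 - 6182*(-12415/24822) = 33210/44441 + 38374765/12411 = 1705825100675/551557251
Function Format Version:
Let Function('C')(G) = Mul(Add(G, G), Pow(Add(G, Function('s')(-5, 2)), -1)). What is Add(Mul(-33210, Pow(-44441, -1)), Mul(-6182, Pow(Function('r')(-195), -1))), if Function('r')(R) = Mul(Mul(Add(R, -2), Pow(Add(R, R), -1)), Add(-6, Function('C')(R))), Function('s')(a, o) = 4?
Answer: Rational(1705825100675, 551557251) ≈ 3092.7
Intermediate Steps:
Function('C')(G) = Mul(2, G, Pow(Add(4, G), -1)) (Function('C')(G) = Mul(Add(G, G), Pow(Add(G, 4), -1)) = Mul(Mul(2, G), Pow(Add(4, G), -1)) = Mul(2, G, Pow(Add(4, G), -1)))
Function('r')(R) = Mul(Rational(1, 2), Pow(R, -1), Add(-6, Mul(2, R, Pow(Add(4, R), -1))), Add(-2, R)) (Function('r')(R) = Mul(Mul(Add(R, -2), Pow(Add(R, R), -1)), Add(-6, Mul(2, R, Pow(Add(4, R), -1)))) = Mul(Mul(Add(-2, R), Pow(Mul(2, R), -1)), Add(-6, Mul(2, R, Pow(Add(4, R), -1)))) = Mul(Mul(Add(-2, R), Mul(Rational(1, 2), Pow(R, -1))), Add(-6, Mul(2, R, Pow(Add(4, R), -1)))) = Mul(Mul(Rational(1, 2), Pow(R, -1), Add(-2, R)), Add(-6, Mul(2, R, Pow(Add(4, R), -1)))) = Mul(Rational(1, 2), Pow(R, -1), Add(-6, Mul(2, R, Pow(Add(4, R), -1))), Add(-2, R)))
Add(Mul(-33210, Pow(-44441, -1)), Mul(-6182, Pow(Function('r')(-195), -1))) = Add(Mul(-33210, Pow(-44441, -1)), Mul(-6182, Pow(Mul(2, Pow(-195, -1), Pow(Add(4, -195), -1), Add(12, Mul(-1, Pow(-195, 2)), Mul(-4, -195))), -1))) = Add(Mul(-33210, Rational(-1, 44441)), Mul(-6182, Pow(Mul(2, Rational(-1, 195), Pow(-191, -1), Add(12, Mul(-1, 38025), 780)), -1))) = Add(Rational(33210, 44441), Mul(-6182, Pow(Mul(2, Rational(-1, 195), Rational(-1, 191), Add(12, -38025, 780)), -1))) = Add(Rational(33210, 44441), Mul(-6182, Pow(Mul(2, Rational(-1, 195), Rational(-1, 191), -37233), -1))) = Add(Rational(33210, 44441), Mul(-6182, Pow(Rational(-24822, 12415), -1))) = Add(Rational(33210, 44441), Mul(-6182, Rational(-12415, 24822))) = Add(Rational(33210, 44441), Rational(38374765, 12411)) = Rational(1705825100675, 551557251)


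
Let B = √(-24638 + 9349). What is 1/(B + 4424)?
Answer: 4424/19587065 - I*√15289/19587065 ≈ 0.00022586 - 6.3128e-6*I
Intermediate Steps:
B = I*√15289 (B = √(-15289) = I*√15289 ≈ 123.65*I)
1/(B + 4424) = 1/(I*√15289 + 4424) = 1/(4424 + I*√15289)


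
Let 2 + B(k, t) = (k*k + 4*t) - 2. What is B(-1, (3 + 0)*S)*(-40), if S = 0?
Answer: 120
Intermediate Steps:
B(k, t) = -4 + k² + 4*t (B(k, t) = -2 + ((k*k + 4*t) - 2) = -2 + ((k² + 4*t) - 2) = -2 + (-2 + k² + 4*t) = -4 + k² + 4*t)
B(-1, (3 + 0)*S)*(-40) = (-4 + (-1)² + 4*((3 + 0)*0))*(-40) = (-4 + 1 + 4*(3*0))*(-40) = (-4 + 1 + 4*0)*(-40) = (-4 + 1 + 0)*(-40) = -3*(-40) = 120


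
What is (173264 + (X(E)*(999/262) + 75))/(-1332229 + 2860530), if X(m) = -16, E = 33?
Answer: 22699417/200207431 ≈ 0.11338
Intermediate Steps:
(173264 + (X(E)*(999/262) + 75))/(-1332229 + 2860530) = (173264 + (-15984/262 + 75))/(-1332229 + 2860530) = (173264 + (-15984/262 + 75))/1528301 = (173264 + (-16*999/262 + 75))*(1/1528301) = (173264 + (-7992/131 + 75))*(1/1528301) = (173264 + 1833/131)*(1/1528301) = (22699417/131)*(1/1528301) = 22699417/200207431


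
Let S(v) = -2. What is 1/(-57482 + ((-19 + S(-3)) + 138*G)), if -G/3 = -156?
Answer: 1/7081 ≈ 0.00014122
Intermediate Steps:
G = 468 (G = -3*(-156) = 468)
1/(-57482 + ((-19 + S(-3)) + 138*G)) = 1/(-57482 + ((-19 - 2) + 138*468)) = 1/(-57482 + (-21 + 64584)) = 1/(-57482 + 64563) = 1/7081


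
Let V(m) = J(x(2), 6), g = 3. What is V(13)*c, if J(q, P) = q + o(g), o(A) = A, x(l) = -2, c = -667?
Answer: -667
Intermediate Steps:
J(q, P) = 3 + q (J(q, P) = q + 3 = 3 + q)
V(m) = 1 (V(m) = 3 - 2 = 1)
V(13)*c = 1*(-667) = -667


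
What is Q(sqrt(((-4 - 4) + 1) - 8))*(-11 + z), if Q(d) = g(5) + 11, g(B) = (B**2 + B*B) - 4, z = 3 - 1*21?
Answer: -1653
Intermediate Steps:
z = -18 (z = 3 - 21 = -18)
g(B) = -4 + 2*B**2 (g(B) = (B**2 + B**2) - 4 = 2*B**2 - 4 = -4 + 2*B**2)
Q(d) = 57 (Q(d) = (-4 + 2*5**2) + 11 = (-4 + 2*25) + 11 = (-4 + 50) + 11 = 46 + 11 = 57)
Q(sqrt(((-4 - 4) + 1) - 8))*(-11 + z) = 57*(-11 - 18) = 57*(-29) = -1653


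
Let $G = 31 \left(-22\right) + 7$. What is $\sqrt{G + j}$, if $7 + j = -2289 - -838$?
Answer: $3 i \sqrt{237} \approx 46.184 i$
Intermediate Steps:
$j = -1458$ ($j = -7 - 1451 = -1458$)
$G = -675$ ($G = -682 + 7 = -675$)
$\sqrt{G + j} = \sqrt{-675 - 1458} = \sqrt{-2133} = 3 i \sqrt{237}$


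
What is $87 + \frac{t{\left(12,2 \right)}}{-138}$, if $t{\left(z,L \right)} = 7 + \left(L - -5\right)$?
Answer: $\frac{5996}{69} \approx 86.899$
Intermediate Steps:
$t{\left(z,L \right)} = 12 + L$ ($t{\left(z,L \right)} = 7 + \left(L + 5\right) = 7 + \left(5 + L\right) = 12 + L$)
$87 + \frac{t{\left(12,2 \right)}}{-138} = 87 + \frac{12 + 2}{-138} = 87 + 14 \left(- \frac{1}{138}\right) = 87 - \frac{7}{69} = \frac{5996}{69}$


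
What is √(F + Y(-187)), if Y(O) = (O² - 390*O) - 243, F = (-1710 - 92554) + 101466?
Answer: 9*√1418 ≈ 338.91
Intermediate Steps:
F = 7202 (F = -94264 + 101466 = 7202)
Y(O) = -243 + O² - 390*O
√(F + Y(-187)) = √(7202 + (-243 + (-187)² - 390*(-187))) = √(7202 + (-243 + 34969 + 72930)) = √(7202 + 107656) = √114858 = 9*√1418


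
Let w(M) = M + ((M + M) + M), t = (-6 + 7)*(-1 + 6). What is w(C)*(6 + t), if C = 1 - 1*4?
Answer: -132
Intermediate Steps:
t = 5 (t = 1*5 = 5)
C = -3 (C = 1 - 4 = -3)
w(M) = 4*M (w(M) = M + (2*M + M) = M + 3*M = 4*M)
w(C)*(6 + t) = (4*(-3))*(6 + 5) = -12*11 = -132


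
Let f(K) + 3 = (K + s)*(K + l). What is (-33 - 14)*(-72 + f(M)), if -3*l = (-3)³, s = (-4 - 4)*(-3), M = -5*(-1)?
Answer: -15557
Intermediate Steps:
M = 5
s = 24 (s = -8*(-3) = 24)
l = 9 (l = -⅓*(-3)³ = -⅓*(-27) = 9)
f(K) = -3 + (9 + K)*(24 + K) (f(K) = -3 + (K + 24)*(K + 9) = -3 + (24 + K)*(9 + K) = -3 + (9 + K)*(24 + K))
(-33 - 14)*(-72 + f(M)) = (-33 - 14)*(-72 + (213 + 5² + 33*5)) = -47*(-72 + (213 + 25 + 165)) = -47*(-72 + 403) = -47*331 = -15557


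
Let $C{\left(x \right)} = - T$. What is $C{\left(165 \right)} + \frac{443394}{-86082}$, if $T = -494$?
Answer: $\frac{7013519}{14347} \approx 488.85$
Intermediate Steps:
$C{\left(x \right)} = 494$ ($C{\left(x \right)} = \left(-1\right) \left(-494\right) = 494$)
$C{\left(165 \right)} + \frac{443394}{-86082} = 494 + \frac{443394}{-86082} = 494 + 443394 \left(- \frac{1}{86082}\right) = 494 - \frac{73899}{14347} = \frac{7013519}{14347}$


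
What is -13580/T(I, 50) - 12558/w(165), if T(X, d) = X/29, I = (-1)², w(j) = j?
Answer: -21664286/55 ≈ -3.9390e+5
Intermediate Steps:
I = 1
T(X, d) = X/29 (T(X, d) = X*(1/29) = X/29)
-13580/T(I, 50) - 12558/w(165) = -13580/((1/29)*1) - 12558/165 = -13580/1/29 - 12558*1/165 = -13580*29 - 4186/55 = -393820 - 4186/55 = -21664286/55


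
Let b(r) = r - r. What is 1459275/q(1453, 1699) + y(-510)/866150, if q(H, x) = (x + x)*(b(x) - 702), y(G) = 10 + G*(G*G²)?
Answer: 5379185670625757/68870358180 ≈ 78106.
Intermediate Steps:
y(G) = 10 + G⁴ (y(G) = 10 + G*G³ = 10 + G⁴)
b(r) = 0
q(H, x) = -1404*x (q(H, x) = (x + x)*(0 - 702) = (2*x)*(-702) = -1404*x)
1459275/q(1453, 1699) + y(-510)/866150 = 1459275/((-1404*1699)) + (10 + (-510)⁴)/866150 = 1459275/(-2385396) + (10 + 67652010000)*(1/866150) = 1459275*(-1/2385396) + 67652010010*(1/866150) = -486425/795132 + 6765201001/86615 = 5379185670625757/68870358180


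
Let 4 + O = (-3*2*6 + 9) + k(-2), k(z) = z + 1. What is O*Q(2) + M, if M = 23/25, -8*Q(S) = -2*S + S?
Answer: -177/25 ≈ -7.0800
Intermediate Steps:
Q(S) = S/8 (Q(S) = -(-2*S + S)/8 = -(-1)*S/8 = S/8)
M = 23/25 (M = 23*(1/25) = 23/25 ≈ 0.92000)
k(z) = 1 + z
O = -32 (O = -4 + ((-3*2*6 + 9) + (1 - 2)) = -4 + ((-6*6 + 9) - 1) = -4 + ((-36 + 9) - 1) = -4 + (-27 - 1) = -4 - 28 = -32)
O*Q(2) + M = -4*2 + 23/25 = -32*¼ + 23/25 = -8 + 23/25 = -177/25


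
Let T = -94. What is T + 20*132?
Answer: 2546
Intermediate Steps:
T + 20*132 = -94 + 20*132 = -94 + 2640 = 2546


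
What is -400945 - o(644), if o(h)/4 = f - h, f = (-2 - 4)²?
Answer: -398513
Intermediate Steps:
f = 36 (f = (-6)² = 36)
o(h) = 144 - 4*h (o(h) = 4*(36 - h) = 144 - 4*h)
-400945 - o(644) = -400945 - (144 - 4*644) = -400945 - (144 - 2576) = -400945 - 1*(-2432) = -400945 + 2432 = -398513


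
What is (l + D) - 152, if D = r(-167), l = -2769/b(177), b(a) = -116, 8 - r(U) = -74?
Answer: -5351/116 ≈ -46.129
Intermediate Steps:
r(U) = 82 (r(U) = 8 - 1*(-74) = 8 + 74 = 82)
l = 2769/116 (l = -2769/(-116) = -2769*(-1/116) = 2769/116 ≈ 23.871)
D = 82
(l + D) - 152 = (2769/116 + 82) - 152 = 12281/116 - 152 = -5351/116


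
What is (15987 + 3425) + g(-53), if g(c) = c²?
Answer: 22221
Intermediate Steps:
(15987 + 3425) + g(-53) = (15987 + 3425) + (-53)² = 19412 + 2809 = 22221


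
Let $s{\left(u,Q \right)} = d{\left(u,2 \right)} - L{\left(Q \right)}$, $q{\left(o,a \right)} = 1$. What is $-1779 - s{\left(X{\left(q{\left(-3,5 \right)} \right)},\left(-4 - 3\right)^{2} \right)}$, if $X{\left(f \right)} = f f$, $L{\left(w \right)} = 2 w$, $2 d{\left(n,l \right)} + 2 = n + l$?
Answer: $- \frac{3363}{2} \approx -1681.5$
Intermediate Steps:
$d{\left(n,l \right)} = -1 + \frac{l}{2} + \frac{n}{2}$ ($d{\left(n,l \right)} = -1 + \frac{n + l}{2} = -1 + \frac{l + n}{2} = -1 + \left(\frac{l}{2} + \frac{n}{2}\right) = -1 + \frac{l}{2} + \frac{n}{2}$)
$X{\left(f \right)} = f^{2}$
$s{\left(u,Q \right)} = \frac{u}{2} - 2 Q$ ($s{\left(u,Q \right)} = \left(-1 + \frac{1}{2} \cdot 2 + \frac{u}{2}\right) - 2 Q = \left(-1 + 1 + \frac{u}{2}\right) - 2 Q = \frac{u}{2} - 2 Q$)
$-1779 - s{\left(X{\left(q{\left(-3,5 \right)} \right)},\left(-4 - 3\right)^{2} \right)} = -1779 - \left(\frac{1^{2}}{2} - 2 \left(-4 - 3\right)^{2}\right) = -1779 - \left(\frac{1}{2} \cdot 1 - 2 \left(-7\right)^{2}\right) = -1779 - \left(\frac{1}{2} - 98\right) = -1779 - - \frac{195}{2} = -1779 + \frac{195}{2} = - \frac{3363}{2}$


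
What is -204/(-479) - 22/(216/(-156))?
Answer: 70333/4311 ≈ 16.315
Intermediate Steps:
-204/(-479) - 22/(216/(-156)) = -204*(-1/479) - 22/(216*(-1/156)) = 204/479 - 22/(-18/13) = 204/479 - 22*(-13/18) = 204/479 + 143/9 = 70333/4311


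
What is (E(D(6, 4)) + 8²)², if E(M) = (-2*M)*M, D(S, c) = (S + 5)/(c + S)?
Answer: 9480241/2500 ≈ 3792.1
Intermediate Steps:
D(S, c) = (5 + S)/(S + c)
E(M) = -2*M²
(E(D(6, 4)) + 8²)² = (-2*(5 + 6)²/(6 + 4)² + 8²)² = (-2*(11/10)² + 64)² = (-2*121/100 + 64)² = (-121/50 + 64)² = (3079/50)² = 9480241/2500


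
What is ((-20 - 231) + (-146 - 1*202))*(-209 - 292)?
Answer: 300099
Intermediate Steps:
((-20 - 231) + (-146 - 1*202))*(-209 - 292) = (-251 + (-146 - 202))*(-501) = (-251 - 348)*(-501) = -599*(-501) = 300099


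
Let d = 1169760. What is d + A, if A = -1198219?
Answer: -28459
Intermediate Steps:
d + A = 1169760 - 1198219 = -28459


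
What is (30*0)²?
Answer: 0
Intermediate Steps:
(30*0)² = 0² = 0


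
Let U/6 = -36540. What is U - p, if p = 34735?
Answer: -253975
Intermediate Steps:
U = -219240 (U = 6*(-36540) = -219240)
U - p = -219240 - 1*34735 = -219240 - 34735 = -253975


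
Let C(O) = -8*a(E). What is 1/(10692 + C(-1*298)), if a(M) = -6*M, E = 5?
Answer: 1/10932 ≈ 9.1475e-5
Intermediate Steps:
C(O) = 240 (C(O) = -(-48)*5 = -8*(-30) = 240)
1/(10692 + C(-1*298)) = 1/(10692 + 240) = 1/10932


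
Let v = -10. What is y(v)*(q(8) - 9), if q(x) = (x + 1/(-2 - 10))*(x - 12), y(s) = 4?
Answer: -488/3 ≈ -162.67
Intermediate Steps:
q(x) = (-12 + x)*(-1/12 + x) (q(x) = (x + 1/(-12))*(-12 + x) = (x - 1/12)*(-12 + x) = (-1/12 + x)*(-12 + x) = (-12 + x)*(-1/12 + x))
y(v)*(q(8) - 9) = 4*((1 + 8**2 - 145/12*8) - 9) = 4*((1 + 64 - 290/3) - 9) = 4*(-95/3 - 9) = 4*(-122/3) = -488/3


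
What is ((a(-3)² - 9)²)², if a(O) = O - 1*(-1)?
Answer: 625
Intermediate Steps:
a(O) = 1 + O (a(O) = O + 1 = 1 + O)
((a(-3)² - 9)²)² = (((1 - 3)² - 9)²)² = (((-2)² - 9)²)² = ((4 - 9)²)² = ((-5)²)² = 25² = 625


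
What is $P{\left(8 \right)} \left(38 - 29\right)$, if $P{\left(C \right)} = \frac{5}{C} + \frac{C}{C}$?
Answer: $\frac{117}{8} \approx 14.625$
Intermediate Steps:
$P{\left(C \right)} = 1 + \frac{5}{C}$ ($P{\left(C \right)} = \frac{5}{C} + 1 = 1 + \frac{5}{C}$)
$P{\left(8 \right)} \left(38 - 29\right) = \frac{5 + 8}{8} \left(38 - 29\right) = \frac{1}{8} \cdot 13 \cdot 9 = \frac{13}{8} \cdot 9 = \frac{117}{8}$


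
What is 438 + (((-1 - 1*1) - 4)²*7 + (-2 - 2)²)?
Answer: 706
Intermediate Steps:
438 + (((-1 - 1*1) - 4)²*7 + (-2 - 2)²) = 438 + (((-1 - 1) - 4)²*7 + (-4)²) = 438 + ((-2 - 4)²*7 + 16) = 438 + ((-6)²*7 + 16) = 438 + (36*7 + 16) = 438 + (252 + 16) = 438 + 268 = 706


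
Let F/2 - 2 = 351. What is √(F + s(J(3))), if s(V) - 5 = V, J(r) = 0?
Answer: 3*√79 ≈ 26.665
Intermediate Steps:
F = 706 (F = 4 + 2*351 = 4 + 702 = 706)
s(V) = 5 + V
√(F + s(J(3))) = √(706 + (5 + 0)) = √(706 + 5) = √711 = 3*√79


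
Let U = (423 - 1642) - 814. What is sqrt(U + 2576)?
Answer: sqrt(543) ≈ 23.302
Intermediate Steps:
U = -2033 (U = -1219 - 814 = -2033)
sqrt(U + 2576) = sqrt(-2033 + 2576) = sqrt(543)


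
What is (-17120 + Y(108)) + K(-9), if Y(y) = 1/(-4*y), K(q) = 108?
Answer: -7349185/432 ≈ -17012.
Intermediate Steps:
Y(y) = -1/(4*y)
(-17120 + Y(108)) + K(-9) = (-17120 - ¼/108) + 108 = (-17120 - ¼*1/108) + 108 = (-17120 - 1/432) + 108 = -7395841/432 + 108 = -7349185/432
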